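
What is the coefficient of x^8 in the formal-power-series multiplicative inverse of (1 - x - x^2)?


Let the inverse be f(x) = sum_{k>=0} a_k x^k. From f(x) * (1 - x - x^2) = 1 and matching coefficients:
 x^0: a_0 = 1.
 x^1: a_1 - a_0 = 0, so a_1 = 1.
 x^k (k >= 2): a_k - a_{k-1} - a_{k-2} = 0, i.e. a_k = a_{k-1} + a_{k-2}.
This is the Fibonacci-type recurrence shifted so that a_0 = a_1 = 1.
Iterating: a_0=1, a_1=1, a_2=2, a_3=3, a_4=5, a_5=8, a_6=13, a_7=21, a_8=34
a_8 = 34.

34


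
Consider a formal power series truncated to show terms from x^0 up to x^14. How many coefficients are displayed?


From x^0 to x^14 inclusive, the count is 14 - 0 + 1 = 15.

15


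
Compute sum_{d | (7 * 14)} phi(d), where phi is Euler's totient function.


First, 7 * 14 = 98. One classical identity is sum_{d | n} phi(d) = n (each k in [1, n] has a unique gcd with n, and among the k's with gcd(k, n) = n/d there are phi(d) of them). So the sum equals 98. We also verify directly:
Divisors of 98: 1, 2, 7, 14, 49, 98.
phi values: 1, 1, 6, 6, 42, 42.
Sum = 98.

98


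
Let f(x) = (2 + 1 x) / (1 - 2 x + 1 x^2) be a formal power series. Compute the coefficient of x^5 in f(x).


Write f(x) = sum_{k>=0} a_k x^k. Multiplying both sides by 1 - 2 x + 1 x^2 gives
(1 - 2 x + 1 x^2) sum_{k>=0} a_k x^k = 2 + 1 x.
Matching coefficients:
 x^0: a_0 = 2
 x^1: a_1 - 2 a_0 = 1  =>  a_1 = 2*2 + 1 = 5
 x^k (k >= 2): a_k = 2 a_{k-1} - 1 a_{k-2}.
Iterating: a_2 = 8, a_3 = 11, a_4 = 14, a_5 = 17.
So the coefficient of x^5 is 17.

17


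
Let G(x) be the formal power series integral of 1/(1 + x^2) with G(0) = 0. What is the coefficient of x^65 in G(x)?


1/(1 + x^2) = sum_{j>=0} (-1)^j x^(2j). Integrating termwise with G(0) = 0:
G(x) = sum_{j>=0} (-1)^j x^(2j+1) / (2j+1) = arctan(x).
Only odd powers are nonzero. For x^65 write 65 = 2*32 + 1, giving
(-1)^32 / 65 = 1/65 = 1/65.

1/65


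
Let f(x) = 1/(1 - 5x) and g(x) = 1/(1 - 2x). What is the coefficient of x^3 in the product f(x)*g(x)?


The coefficient of x^n in f*g is the Cauchy product: sum_{k=0}^{n} a^k * b^(n-k).
With a=5, b=2, n=3:
sum_{k=0}^{3} 5^k * 2^(3-k)
= 203

203


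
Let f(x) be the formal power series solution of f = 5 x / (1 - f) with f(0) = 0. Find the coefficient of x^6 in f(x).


Apply Lagrange inversion: f = 5 x * phi(f) with phi(t) = 1/(1 - t), so
[x^n] f = 5^n * (1/n) [t^(n-1)] phi(t)^n = 5^n * (1/n) [t^(n-1)] (1 - t)^(-n) = 5^n * (1/n) C(2n - 2, n - 1) = 5^n * C_{n-1}.
For n = 6: C_5 = C(10, 5) / 6 = 252/6 = 42.
With the 5^6 = 15625 factor, the coefficient is 15625 * 42 = 656250.

656250


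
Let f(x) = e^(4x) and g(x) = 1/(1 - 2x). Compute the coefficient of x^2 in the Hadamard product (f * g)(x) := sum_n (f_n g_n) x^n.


Expanding: f_k = 4^k/k! (from e^(4x)) and g_k = 2^k (from 1/(1 - 2x)). So the Hadamard coefficient (f * g)_k = 4^k 2^k / k! = (8)^k / k!.
For k = 2: 8^2/2! = 64/2 = 32.

32


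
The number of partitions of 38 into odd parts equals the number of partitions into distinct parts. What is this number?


Computing partitions of 38 into odd parts (1, 3, 5, ...):
Using the generating function prod_{k>=0} 1/(1-x^(2k+1)),
the count is 864

864


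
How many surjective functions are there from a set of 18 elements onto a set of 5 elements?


By inclusion-exclusion on which target elements are missed, the number of surjections from an n-set onto a k-set is
surj(n, k) = sum_{j=0}^{k} (-1)^j C(k, j) (k - j)^n.
Equivalently surj(n, k) = k! * S(n, k), where S(n, k) is the Stirling number of the second kind.
For n = 18, k = 5:
S(18, 5) = 28958095545, so
surj = 5! * 28958095545 = 120 * 28958095545 = 3474971465400.

3474971465400


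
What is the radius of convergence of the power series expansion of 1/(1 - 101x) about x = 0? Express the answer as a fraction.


Expanding 1/(1 - 101x) = sum_{k>=0} 101^k x^k, the series converges when |101x| < 1, i.e., |x| < 1/101.
So the radius of convergence is 1/101 = 1/101.

1/101


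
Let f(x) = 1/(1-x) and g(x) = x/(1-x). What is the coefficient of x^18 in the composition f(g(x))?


First simplify the composition: f(g(x)) = 1/(1 - x/(1-x)) = (1-x)/((1-x) - x) = (1-x)/(1-2x).
Now extract the coefficient. Write (1-x)/(1-2x) = 1/(1-2x) - x/(1-2x).
The coefficient of x^n in 1/(1-2x) is 2^n, and in x/(1-2x) is 2^(n-1) (for n >= 1).
So the coefficient of x^18 is 2^18 - 2^17 = 262144 - 131072 = 131072.

131072


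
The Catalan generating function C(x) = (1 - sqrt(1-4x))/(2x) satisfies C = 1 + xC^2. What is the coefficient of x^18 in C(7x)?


Substituting x -> 7x scales the n-th coefficient by 7^n, so [x^18] C(7x) = 7^18 * C_18.
C_18 = C(2*18, 18)/(19) = 9075135300/19 = 477638700.
So 7^18 * 477638700 = 1628413597910449 * 477638700 = 777793353968269576776300.

777793353968269576776300


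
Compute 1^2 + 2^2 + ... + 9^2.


This power sum has a closed form given by Faulhaber's formula
sum_{k=1}^{m} k^p = (1 / (p + 1)) * sum_{j=0}^{p} C(p + 1, j) B_j m^(p + 1 - j),
but for small m direct computation is fastest:
1 + 4 + 9 + 16 + 25 + 36 + 49 + 64 + 81 = 285.

285


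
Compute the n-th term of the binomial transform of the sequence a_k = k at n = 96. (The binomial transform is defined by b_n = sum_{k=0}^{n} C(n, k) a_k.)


With a_k = k, b_n = sum_{k=0}^{n} C(n, k) k. Using k * C(n, k) = n * C(n-1, k-1) gives b_n = n * sum_{k>=1} C(n-1, k-1) = n * 2^(n-1).
For n = 96: 96 * 2^95 = 96 * 39614081257132168796771975168 = 3802951800684688204490109616128.

3802951800684688204490109616128


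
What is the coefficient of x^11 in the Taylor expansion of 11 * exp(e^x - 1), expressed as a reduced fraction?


exp(e^x - 1) = sum_{k>=0} Bell_k x^k / k!, where Bell_k is the k-th Bell number.
So the coefficient of x^11 is 11 * Bell_11 / 11!.
Computing: Bell_11 = 678570 and 11! = 39916800, giving
11 * 678570/39916800 = 22619/120960.

22619/120960


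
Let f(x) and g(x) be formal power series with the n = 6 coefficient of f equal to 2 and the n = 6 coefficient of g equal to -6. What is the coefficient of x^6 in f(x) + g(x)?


Addition of formal power series is termwise.
The coefficient of x^6 in f + g = 2 + -6
= -4

-4


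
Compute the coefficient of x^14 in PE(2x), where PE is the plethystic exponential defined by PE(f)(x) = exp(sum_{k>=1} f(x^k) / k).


With f(x) = 2x, the exponent is sum_{k>=1} 2 x^k / k = 2 * (-ln(1 - x)). Exponentiating:
PE(2x) = exp(-2 ln(1 - x)) = 1/(1 - x)^2.
By the negative binomial expansion, [x^n] 1/(1 - x)^2 = C(n + 1, 1).
For n = 14: C(15, 1) = 15.

15


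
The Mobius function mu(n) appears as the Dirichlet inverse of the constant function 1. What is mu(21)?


21 = 3 * 7 (all distinct primes).
mu(21) = (-1)^2 = 1

1


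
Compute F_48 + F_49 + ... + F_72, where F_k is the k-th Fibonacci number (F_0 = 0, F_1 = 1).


Use the identity sum_{k=0}^{N} F_k = F_{N+2} - 1 (which follows from F_{k+2} - F_{k+1} = F_k). Then
sum_{k=48}^{72} F_k = (F_{74} - 1) - (F_{49} - 1) = F_{74} - F_{49}.
Computing: F_{74} = 1304969544928657, F_{49} = 7778742049, so
Sum = 1304969544928657 - 7778742049 = 1304961766186608.

1304961766186608


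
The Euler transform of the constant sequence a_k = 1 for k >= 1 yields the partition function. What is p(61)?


The Euler transform converts the sequence a_k = 1 into the number of integer partitions.
Using the recurrence or dynamic programming:
p(61) = 1121505

1121505


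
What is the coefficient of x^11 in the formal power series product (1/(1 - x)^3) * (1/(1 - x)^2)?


Combine the factors: (1/(1 - x)^3) * (1/(1 - x)^2) = 1/(1 - x)^5.
Then use 1/(1 - x)^r = sum_{k>=0} C(k + r - 1, r - 1) x^k with r = 5 and k = 11:
C(15, 4) = 1365.

1365


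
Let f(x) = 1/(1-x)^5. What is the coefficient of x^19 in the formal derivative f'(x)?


Differentiate: d/dx [ 1/(1-x)^r ] = r / (1-x)^(r+1).
Here r = 5, so f'(x) = 5 / (1-x)^6.
The expansion of 1/(1-x)^(r+1) has coefficient of x^n equal to C(n+r, r).
So the coefficient of x^19 in f'(x) is
5 * C(24, 5) = 5 * 42504 = 212520

212520


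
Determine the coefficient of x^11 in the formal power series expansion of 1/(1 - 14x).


The geometric series identity gives 1/(1 - c x) = sum_{k>=0} c^k x^k, so the coefficient of x^k is c^k.
Here c = 14 and k = 11.
Computing: 14^11 = 4049565169664

4049565169664


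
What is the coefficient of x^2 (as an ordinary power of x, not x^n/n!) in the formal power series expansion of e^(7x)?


The exponential series is e^y = sum_{k>=0} y^k / k!. Substituting y = 7x gives
e^(7x) = sum_{k>=0} 7^k x^k / k!.
So the coefficient of x^n is a^n/n! with a = 7, n = 2:
7^2 / 2! = 49/2 = 49/2

49/2


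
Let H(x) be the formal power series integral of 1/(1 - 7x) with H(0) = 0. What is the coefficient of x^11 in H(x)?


1/(1 - 7x) = sum_{k>=0} 7^k x^k. Integrating termwise with H(0) = 0:
H(x) = sum_{k>=0} 7^k x^(k+1) / (k+1) = sum_{m>=1} 7^(m-1) x^m / m.
For m = 11: 7^10/11 = 282475249/11 = 282475249/11.

282475249/11


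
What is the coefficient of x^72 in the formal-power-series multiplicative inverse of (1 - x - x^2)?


Let the inverse be f(x) = sum_{k>=0} a_k x^k. From f(x) * (1 - x - x^2) = 1 and matching coefficients:
 x^0: a_0 = 1.
 x^1: a_1 - a_0 = 0, so a_1 = 1.
 x^k (k >= 2): a_k - a_{k-1} - a_{k-2} = 0, i.e. a_k = a_{k-1} + a_{k-2}.
This is the Fibonacci-type recurrence shifted so that a_0 = a_1 = 1.
Iterating: a_0=1, a_1=1, a_2=2, a_3=3, a_4=5, a_5=8, a_6=13, a_7=21, a_8=34, a_9=55, ...
a_72 = 806515533049393.

806515533049393


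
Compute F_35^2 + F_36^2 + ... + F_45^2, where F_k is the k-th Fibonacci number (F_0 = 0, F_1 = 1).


There is a standard identity sum_{k=0}^{N} F_k^2 = F_N * F_{N+1} (proved inductively from the telescoping relation F_k^2 = F_k F_{k+1} - F_{k-1} F_k). Then
sum_{k=35}^{45} F_k^2 = F_45 F_46 - F_34 F_35.
Computing: F_45 = 1134903170, F_46 = 1836311903, F_34 = 5702887, F_35 = 9227465.
Sum = 1134903170 * 1836311903 - 5702887 * 9227465 = 2083983576633241055.

2083983576633241055


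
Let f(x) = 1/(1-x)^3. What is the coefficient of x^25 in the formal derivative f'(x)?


Differentiate: d/dx [ 1/(1-x)^r ] = r / (1-x)^(r+1).
Here r = 3, so f'(x) = 3 / (1-x)^4.
The expansion of 1/(1-x)^(r+1) has coefficient of x^n equal to C(n+r, r).
So the coefficient of x^25 in f'(x) is
3 * C(28, 3) = 3 * 3276 = 9828

9828


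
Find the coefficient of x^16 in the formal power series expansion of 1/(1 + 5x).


Write 1/(1 + c x) = 1/(1 - (-c) x) and apply the geometric-series identity
1/(1 - y) = sum_{k>=0} y^k to get 1/(1 + c x) = sum_{k>=0} (-c)^k x^k.
So the coefficient of x^k is (-c)^k = (-1)^k * c^k.
Here c = 5 and k = 16:
(-5)^16 = 1 * 152587890625 = 152587890625

152587890625


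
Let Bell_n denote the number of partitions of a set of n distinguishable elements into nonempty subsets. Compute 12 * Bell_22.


Bell_22 can be computed from the Bell triangle or from Dobinski's identity Bell_n = (1/e) * sum_{k>=0} k^n / k!.
Computing Bell_22 = 4506715738447323.
Then 12 * 4506715738447323 = 54080588861367876.

54080588861367876


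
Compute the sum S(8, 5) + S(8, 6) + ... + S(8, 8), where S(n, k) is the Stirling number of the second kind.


By definition, S(n, k) counts partitions of an n-set into exactly k nonempty blocks.
Computing row n = 8 for k = 5..8:
S(8, k): 1050, 266, 28, 1
Sum = 1345.

1345


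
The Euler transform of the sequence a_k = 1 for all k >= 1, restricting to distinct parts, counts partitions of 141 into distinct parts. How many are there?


Partitions of 141 into distinct parts can be computed via generating function.
Product (1+x)(1+x^2)(1+x^3)...
The coefficient of x^141 = 10327156

10327156


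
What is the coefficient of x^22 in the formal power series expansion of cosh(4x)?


The Maclaurin series is cosh(t) = sum_{m>=0} t^(2m) / (2m)!, so substituting t = 4x, only even powers of x are nonzero, with coefficient of x^(2m) equal to 4^(2m) / (2m)!.
For x^22 the coefficient is 4^22/22! = 17592186044416/1124000727777607680000 = 33554432/2143861251406875.

33554432/2143861251406875


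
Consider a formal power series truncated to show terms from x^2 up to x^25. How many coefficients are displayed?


From x^2 to x^25 inclusive, the count is 25 - 2 + 1 = 24.

24


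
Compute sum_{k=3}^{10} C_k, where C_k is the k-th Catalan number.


C_3 through C_10: 5, 14, 42, 132, 429, 1430, 4862, 16796
Sum = 5 + 14 + 42 + 132 + 429 + 1430 + 4862 + 16796
= 23710

23710


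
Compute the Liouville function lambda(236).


The Liouville function is lambda(k) = (-1)^Omega(k), where Omega(k) counts the prime factors of k with multiplicity.
Factoring: 236 = 2 * 2 * 59, so Omega(236) = 3.
lambda(236) = (-1)^3 = -1.

-1


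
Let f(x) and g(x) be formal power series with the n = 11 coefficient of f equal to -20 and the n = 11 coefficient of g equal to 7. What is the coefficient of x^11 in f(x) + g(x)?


Addition of formal power series is termwise.
The coefficient of x^11 in f + g = -20 + 7
= -13

-13


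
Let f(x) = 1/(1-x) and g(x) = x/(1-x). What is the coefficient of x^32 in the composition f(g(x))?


First simplify the composition: f(g(x)) = 1/(1 - x/(1-x)) = (1-x)/((1-x) - x) = (1-x)/(1-2x).
Now extract the coefficient. Write (1-x)/(1-2x) = 1/(1-2x) - x/(1-2x).
The coefficient of x^n in 1/(1-2x) is 2^n, and in x/(1-2x) is 2^(n-1) (for n >= 1).
So the coefficient of x^32 is 2^32 - 2^31 = 4294967296 - 2147483648 = 2147483648.

2147483648


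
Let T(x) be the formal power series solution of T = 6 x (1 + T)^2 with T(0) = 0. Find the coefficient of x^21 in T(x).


Apply the Lagrange inversion formula: if T = 6 x * phi(T) with phi(t) = (1 + t)^2, then [x^n] T = 6^n * (1/n) [t^(n-1)] phi(t)^n = 6^n * (1/n) [t^(n-1)] (1 + t)^(2n) = 6^n * (1/n) C(2n, n-1).
Using the identity C(2n, n-1) = C(2n, n) * n / (n+1), the unscaled factor equals C(2n, n) / (n+1) = C_n, the n-th Catalan number.
For n = 21: C_21 = C(42, 21) / 22 = 538257874440/22 = 24466267020.
With the 6^21 = 21936950640377856 factor, the coefficient is 21936950640377856 * 24466267020 = 536715291972044618591109120.

536715291972044618591109120


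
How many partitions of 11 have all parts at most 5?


Using the generating function (1-x)^(-1)(1-x^2)^(-1)...(1-x^5)^(-1),
the coefficient of x^11 counts these restricted partitions.
Result = 37

37


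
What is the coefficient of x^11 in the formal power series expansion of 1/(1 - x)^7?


The expansion 1/(1 - x)^r = sum_{k>=0} C(k + r - 1, r - 1) x^k follows from the multiset / negative-binomial theorem (or from repeated differentiation of the geometric series).
For r = 7 and k = 11:
C(17, 6) = 355687428096000 / (720 * 39916800) = 12376.

12376


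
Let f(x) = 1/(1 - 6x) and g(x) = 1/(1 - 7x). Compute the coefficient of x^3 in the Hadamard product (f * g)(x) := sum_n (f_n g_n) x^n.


f has coefficients f_k = 6^k and g has coefficients g_k = 7^k, so the Hadamard product has coefficient (f*g)_k = 6^k * 7^k = 42^k.
For k = 3: 42^3 = 74088.

74088


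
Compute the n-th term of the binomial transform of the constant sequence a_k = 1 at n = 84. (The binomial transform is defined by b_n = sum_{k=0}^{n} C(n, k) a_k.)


With a_k = 1 for all k, b_n = sum_{k=0}^{n} C(n, k) = 2^n by the binomial theorem.
For n = 84: 2^84 = 19342813113834066795298816.

19342813113834066795298816


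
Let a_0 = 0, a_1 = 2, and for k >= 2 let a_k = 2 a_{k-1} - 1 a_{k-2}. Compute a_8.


Iterating the recurrence forward:
a_0 = 0
a_1 = 2
a_2 = 2*2 - 1*0 = 4
a_3 = 2*4 - 1*2 = 6
a_4 = 2*6 - 1*4 = 8
a_5 = 2*8 - 1*6 = 10
a_6 = 2*10 - 1*8 = 12
a_7 = 2*12 - 1*10 = 14
a_8 = 2*14 - 1*12 = 16
So a_8 = 16.

16


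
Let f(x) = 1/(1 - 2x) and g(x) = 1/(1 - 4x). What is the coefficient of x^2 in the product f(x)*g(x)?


The coefficient of x^n in f*g is the Cauchy product: sum_{k=0}^{n} a^k * b^(n-k).
With a=2, b=4, n=2:
sum_{k=0}^{2} 2^k * 4^(2-k)
= 28

28


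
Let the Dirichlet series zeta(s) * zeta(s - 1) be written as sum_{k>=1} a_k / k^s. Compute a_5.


Convolution gives a_k = sum_{d | k} d * 1 = sum_{d | k} d = sigma(k), the sum of positive divisors of k.
For k = 5, the divisors are 1, 5, so
sigma(5) = 1 + 5 = 6.

6


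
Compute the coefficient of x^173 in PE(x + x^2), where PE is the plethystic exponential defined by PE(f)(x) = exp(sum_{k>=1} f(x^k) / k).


With f(x) = x + x^2, the exponent is sum_{k>=1} (x^k + x^(2k)) / k = -ln(1 - x) - ln(1 - x^2). Exponentiating:
PE(x + x^2) = 1 / ((1 - x)(1 - x^2)).
This is the generating function for partitions of n into parts of size 1 or 2. The number of 2's can be any j in 0..86, and the rest are 1's, so
[x^173] = floor(173/2) + 1 = 87.

87


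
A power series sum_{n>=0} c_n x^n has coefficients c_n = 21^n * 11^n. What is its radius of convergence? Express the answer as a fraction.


By the root test (Cauchy-Hadamard), the radius is R = 1 / limsup_n |c_n|^(1/n).
Here |c_n|^(1/n) = (21^n * 11^n)^(1/n) = 21 * 11 = 231 for all n.
So R = 1/231 = 1/231.

1/231


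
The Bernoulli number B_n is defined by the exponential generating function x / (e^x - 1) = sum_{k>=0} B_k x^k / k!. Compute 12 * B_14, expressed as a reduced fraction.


Bernoulli numbers can also be computed recursively via B_0 = 1 and sum_{j=0}^{m} C(m+1, j) B_j = 0 for m >= 1. Odd-index Bernoulli numbers vanish for k >= 3.
Computing B_14 = 7/6, so 12 * B_14 = 12 * 7/6 = 14.

14


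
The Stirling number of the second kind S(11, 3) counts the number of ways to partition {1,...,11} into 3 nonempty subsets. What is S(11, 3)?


Using the explicit formula S(n,k) = (1/k!) sum_{j=0}^{k} (-1)^(k-j) C(k,j) j^n:
S(11, 3) = 28501
Equivalently, S(n,k) is n! times the coefficient of x^n in the EGF (e^x - 1)^k / k!.

28501


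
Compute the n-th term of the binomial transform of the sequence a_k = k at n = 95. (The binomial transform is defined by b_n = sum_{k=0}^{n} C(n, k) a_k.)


With a_k = k, b_n = sum_{k=0}^{n} C(n, k) k. Using k * C(n, k) = n * C(n-1, k-1) gives b_n = n * sum_{k>=1} C(n-1, k-1) = n * 2^(n-1).
For n = 95: 95 * 2^94 = 95 * 19807040628566084398385987584 = 1881668859713778017846668820480.

1881668859713778017846668820480


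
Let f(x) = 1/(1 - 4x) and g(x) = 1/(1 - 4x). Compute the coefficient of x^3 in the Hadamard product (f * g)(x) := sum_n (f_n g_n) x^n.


f has coefficients f_k = 4^k and g has coefficients g_k = 4^k, so the Hadamard product has coefficient (f*g)_k = 4^k * 4^k = 16^k.
For k = 3: 16^3 = 4096.

4096


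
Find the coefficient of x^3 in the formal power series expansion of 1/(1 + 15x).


Write 1/(1 + c x) = 1/(1 - (-c) x) and apply the geometric-series identity
1/(1 - y) = sum_{k>=0} y^k to get 1/(1 + c x) = sum_{k>=0} (-c)^k x^k.
So the coefficient of x^k is (-c)^k = (-1)^k * c^k.
Here c = 15 and k = 3:
(-15)^3 = -1 * 3375 = -3375

-3375


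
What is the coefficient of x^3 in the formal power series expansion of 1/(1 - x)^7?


The expansion 1/(1 - x)^r = sum_{k>=0} C(k + r - 1, r - 1) x^k follows from the multiset / negative-binomial theorem (or from repeated differentiation of the geometric series).
For r = 7 and k = 3:
C(9, 6) = 362880 / (720 * 6) = 84.

84


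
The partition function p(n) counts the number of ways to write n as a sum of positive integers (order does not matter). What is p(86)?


Using the generating function prod_{k>=1} 1/(1-x^k), we compute p(86).
By dynamic programming over parts 1 through 86:
p(86) = 34262962

34262962


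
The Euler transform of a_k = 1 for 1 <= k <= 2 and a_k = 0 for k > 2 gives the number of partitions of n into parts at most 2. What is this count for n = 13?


Partitions of 13 into parts at most 2:
Using generating function (1-x)^(-1)(1-x^2)^(-1),
the coefficient of x^13 = 7

7


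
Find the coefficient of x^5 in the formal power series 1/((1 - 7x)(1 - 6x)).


By partial fractions or Cauchy convolution:
The coefficient equals sum_{k=0}^{5} 7^k * 6^(5-k).
= 70993

70993


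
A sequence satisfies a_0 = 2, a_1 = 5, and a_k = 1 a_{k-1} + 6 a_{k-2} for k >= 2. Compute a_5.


The characteristic equation is t^2 - 1 t - 6 = 0, with roots r_1 = 3 and r_2 = -2 (so c_1 = r_1 + r_2, c_2 = -r_1 r_2 as required).
One can use the closed form a_n = A r_1^n + B r_2^n, but direct iteration is more reliable:
a_0 = 2, a_1 = 5, a_2 = 17, a_3 = 47, a_4 = 149, a_5 = 431.
So a_5 = 431.

431


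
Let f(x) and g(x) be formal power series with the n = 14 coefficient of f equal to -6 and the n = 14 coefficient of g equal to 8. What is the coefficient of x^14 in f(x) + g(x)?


Addition of formal power series is termwise.
The coefficient of x^14 in f + g = -6 + 8
= 2

2


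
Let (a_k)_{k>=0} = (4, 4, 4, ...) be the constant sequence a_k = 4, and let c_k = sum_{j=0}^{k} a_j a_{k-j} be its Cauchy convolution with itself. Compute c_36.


Since a_j = 4 for all j >= 0, the convolution sum becomes
c_k = sum_{j=0}^{k} 4 * 4 = 16 * (k + 1).
Equivalently, the generating function of (a_k) is 4/(1 - x) and its square is 16/(1 - x)^2 = sum_{k>=0} 16(k + 1) x^k.
For k = 36: 16 * 37 = 592.

592


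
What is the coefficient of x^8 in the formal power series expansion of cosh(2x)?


The Maclaurin series is cosh(t) = sum_{m>=0} t^(2m) / (2m)!, so substituting t = 2x, only even powers of x are nonzero, with coefficient of x^(2m) equal to 2^(2m) / (2m)!.
For x^8 the coefficient is 2^8/8! = 256/40320 = 2/315.

2/315


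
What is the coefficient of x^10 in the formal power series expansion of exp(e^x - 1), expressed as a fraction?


exp(e^x - 1) is the exponential generating function for the Bell numbers Bell_k: exp(e^x - 1) = sum_{k>=0} Bell_k x^k / k!.
So the coefficient of x^10 in exp(e^x - 1) is Bell_10 / 10!.
Computing: Bell_10 = 115975 and 10! = 3628800, giving
115975/3628800 = 4639/145152.

4639/145152


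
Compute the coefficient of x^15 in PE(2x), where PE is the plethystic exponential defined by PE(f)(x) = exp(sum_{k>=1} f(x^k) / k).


With f(x) = 2x, the exponent is sum_{k>=1} 2 x^k / k = 2 * (-ln(1 - x)). Exponentiating:
PE(2x) = exp(-2 ln(1 - x)) = 1/(1 - x)^2.
By the negative binomial expansion, [x^n] 1/(1 - x)^2 = C(n + 1, 1).
For n = 15: C(16, 1) = 16.

16


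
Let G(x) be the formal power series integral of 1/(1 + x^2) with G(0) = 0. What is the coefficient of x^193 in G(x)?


1/(1 + x^2) = sum_{j>=0} (-1)^j x^(2j). Integrating termwise with G(0) = 0:
G(x) = sum_{j>=0} (-1)^j x^(2j+1) / (2j+1) = arctan(x).
Only odd powers are nonzero. For x^193 write 193 = 2*96 + 1, giving
(-1)^96 / 193 = 1/193 = 1/193.

1/193


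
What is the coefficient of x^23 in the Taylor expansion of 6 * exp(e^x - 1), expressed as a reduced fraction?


exp(e^x - 1) = sum_{k>=0} Bell_k x^k / k!, where Bell_k is the k-th Bell number.
So the coefficient of x^23 is 6 * Bell_23 / 23!.
Computing: Bell_23 = 44152005855084346 and 23! = 25852016738884976640000, giving
6 * 44152005855084346/25852016738884976640000 = 22076002927542173/2154334728240414720000.

22076002927542173/2154334728240414720000


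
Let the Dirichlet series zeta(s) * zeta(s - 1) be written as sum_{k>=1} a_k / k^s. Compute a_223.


Convolution gives a_k = sum_{d | k} d * 1 = sum_{d | k} d = sigma(k), the sum of positive divisors of k.
For k = 223, the divisors are 1, 223, so
sigma(223) = 1 + 223 = 224.

224


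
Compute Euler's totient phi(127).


phi(n) counts integers in [1, n] coprime to n. Using the multiplicative formula phi(n) = n * prod_{p | n} (1 - 1/p):
127 = 127, so
phi(127) = 127 * (1 - 1/127) = 126.

126


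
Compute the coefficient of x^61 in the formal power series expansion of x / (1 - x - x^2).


Let f(x) = sum_{k>=0} a_k x^k. Multiplying f(x) * (1 - x - x^2) = x and matching coefficients gives a_0 = 0, a_1 = 1, and a_k = a_{k-1} + a_{k-2} for k >= 2. These are the Fibonacci numbers F_k.
Iterating from F_0 = 0, F_1 = 1:
F_0=0, F_1=1, F_2=1, F_3=2, F_4=3, F_5=5, F_6=8, F_7=13, F_8=21, F_9=34, ...
F_61 = 2504730781961.

2504730781961


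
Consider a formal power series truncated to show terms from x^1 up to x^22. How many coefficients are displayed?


From x^1 to x^22 inclusive, the count is 22 - 1 + 1 = 22.

22


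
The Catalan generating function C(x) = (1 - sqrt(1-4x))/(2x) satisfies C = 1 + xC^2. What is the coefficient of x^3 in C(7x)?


Substituting x -> 7x scales the n-th coefficient by 7^n, so [x^3] C(7x) = 7^3 * C_3.
C_3 = C(2*3, 3)/(4) = 20/4 = 5.
So 7^3 * 5 = 343 * 5 = 1715.

1715


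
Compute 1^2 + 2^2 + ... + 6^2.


This power sum has a closed form given by Faulhaber's formula
sum_{k=1}^{m} k^p = (1 / (p + 1)) * sum_{j=0}^{p} C(p + 1, j) B_j m^(p + 1 - j),
but for small m direct computation is fastest:
1 + 4 + 9 + 16 + 25 + 36 = 91.

91


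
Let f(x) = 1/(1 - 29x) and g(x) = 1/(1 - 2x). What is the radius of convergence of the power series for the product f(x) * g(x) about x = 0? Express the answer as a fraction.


The radius of 1/(1 - 29x) is 1/29 (nearest singularity at x = 1/29), and the radius of 1/(1 - 2x) is 1/2.
The product f(x)*g(x) = 1/((1 - 29x)(1 - 2x)) has singularities at both 1/29 and 1/2, so its radius of convergence is the distance to the nearest one:
min(1/29, 1/2) = 1/29.

1/29


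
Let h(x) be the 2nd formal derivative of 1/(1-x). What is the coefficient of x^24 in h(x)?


Differentiating 2 times: d^2/dx^2 [1/(1-x)] = 2!/(1-x)^3.
The expansion 1/(1-x)^3 = sum_{k>=0} C(k+2, 2) x^k, so the coefficient of x^n in 2!/(1-x)^3 is 2! * C(n+2, 2).
For n = 24: 2 * C(26, 2) = 2 * 325 = 650

650


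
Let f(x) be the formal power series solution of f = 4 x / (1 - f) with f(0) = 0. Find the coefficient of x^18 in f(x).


Apply Lagrange inversion: f = 4 x * phi(f) with phi(t) = 1/(1 - t), so
[x^n] f = 4^n * (1/n) [t^(n-1)] phi(t)^n = 4^n * (1/n) [t^(n-1)] (1 - t)^(-n) = 4^n * (1/n) C(2n - 2, n - 1) = 4^n * C_{n-1}.
For n = 18: C_17 = C(34, 17) / 18 = 2333606220/18 = 129644790.
With the 4^18 = 68719476736 factor, the coefficient is 68719476736 * 129644790 = 8909122130348605440.

8909122130348605440


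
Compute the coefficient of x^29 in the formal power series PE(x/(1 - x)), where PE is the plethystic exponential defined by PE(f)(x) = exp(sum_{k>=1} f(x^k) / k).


For f(x) = x/(1 - x) we have
sum_{k>=1} f(x^k) / k = sum_{k>=1} (1/k) * x^k / (1 - x^k) = sum_{k, m >= 1} x^(k m) / k,
which after exponentiating simplifies to
PE(x/(1 - x)) = prod_{k>=1} 1 / (1 - x^k).
This is the generating function for the partition function p(n), so the coefficient of x^29 is p(29).
Computing p(29) by dynamic programming over parts 1, 2, ..., 29: p(29) = 4565.

4565


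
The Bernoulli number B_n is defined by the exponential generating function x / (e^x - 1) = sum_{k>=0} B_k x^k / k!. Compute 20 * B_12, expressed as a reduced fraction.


Bernoulli numbers can also be computed recursively via B_0 = 1 and sum_{j=0}^{m} C(m+1, j) B_j = 0 for m >= 1. Odd-index Bernoulli numbers vanish for k >= 3.
Computing B_12 = -691/2730, so 20 * B_12 = 20 * -691/2730 = -1382/273.

-1382/273


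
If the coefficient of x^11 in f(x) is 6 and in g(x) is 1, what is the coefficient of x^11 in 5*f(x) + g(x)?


Scalar multiplication scales coefficients: 5 * 6 = 30.
Then add the g coefficient: 30 + 1
= 31

31


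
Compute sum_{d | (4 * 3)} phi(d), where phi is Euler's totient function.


First, 4 * 3 = 12. One classical identity is sum_{d | n} phi(d) = n (each k in [1, n] has a unique gcd with n, and among the k's with gcd(k, n) = n/d there are phi(d) of them). So the sum equals 12. We also verify directly:
Divisors of 12: 1, 2, 3, 4, 6, 12.
phi values: 1, 1, 2, 2, 2, 4.
Sum = 12.

12


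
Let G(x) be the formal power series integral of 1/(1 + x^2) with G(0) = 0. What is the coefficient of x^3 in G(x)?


1/(1 + x^2) = sum_{j>=0} (-1)^j x^(2j). Integrating termwise with G(0) = 0:
G(x) = sum_{j>=0} (-1)^j x^(2j+1) / (2j+1) = arctan(x).
Only odd powers are nonzero. For x^3 write 3 = 2*1 + 1, giving
(-1)^1 / 3 = -1/3 = -1/3.

-1/3


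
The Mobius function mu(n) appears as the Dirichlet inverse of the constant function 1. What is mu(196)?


196 has a squared prime factor, so mu(196) = 0.
Factorization reveals a repeated prime.

0


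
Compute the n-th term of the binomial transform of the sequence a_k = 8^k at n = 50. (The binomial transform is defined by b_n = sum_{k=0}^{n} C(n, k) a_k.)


With a_k = 8^k, b_n = sum_{k=0}^{n} C(n, k) 8^k = (1 + 8)^n by the binomial theorem.
For n = 50: (1 + 8)^50 = 9^50 = 515377520732011331036461129765621272702107522001.

515377520732011331036461129765621272702107522001


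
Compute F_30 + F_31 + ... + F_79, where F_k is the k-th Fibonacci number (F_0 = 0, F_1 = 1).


Use the identity sum_{k=0}^{N} F_k = F_{N+2} - 1 (which follows from F_{k+2} - F_{k+1} = F_k). Then
sum_{k=30}^{79} F_k = (F_{81} - 1) - (F_{31} - 1) = F_{81} - F_{31}.
Computing: F_{81} = 37889062373143906, F_{31} = 1346269, so
Sum = 37889062373143906 - 1346269 = 37889062371797637.

37889062371797637


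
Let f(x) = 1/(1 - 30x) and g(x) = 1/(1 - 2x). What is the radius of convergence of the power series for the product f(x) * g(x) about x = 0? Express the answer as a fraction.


The radius of 1/(1 - 30x) is 1/30 (nearest singularity at x = 1/30), and the radius of 1/(1 - 2x) is 1/2.
The product f(x)*g(x) = 1/((1 - 30x)(1 - 2x)) has singularities at both 1/30 and 1/2, so its radius of convergence is the distance to the nearest one:
min(1/30, 1/2) = 1/30.

1/30


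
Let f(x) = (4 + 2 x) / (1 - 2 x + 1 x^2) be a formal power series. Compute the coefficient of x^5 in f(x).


Write f(x) = sum_{k>=0} a_k x^k. Multiplying both sides by 1 - 2 x + 1 x^2 gives
(1 - 2 x + 1 x^2) sum_{k>=0} a_k x^k = 4 + 2 x.
Matching coefficients:
 x^0: a_0 = 4
 x^1: a_1 - 2 a_0 = 2  =>  a_1 = 2*4 + 2 = 10
 x^k (k >= 2): a_k = 2 a_{k-1} - 1 a_{k-2}.
Iterating: a_2 = 16, a_3 = 22, a_4 = 28, a_5 = 34.
So the coefficient of x^5 is 34.

34


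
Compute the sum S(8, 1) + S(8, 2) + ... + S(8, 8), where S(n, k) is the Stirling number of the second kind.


By definition, S(n, k) counts partitions of an n-set into exactly k nonempty blocks.
Computing row n = 8 for k = 1..8:
S(8, k): 1, 127, 966, 1701, 1050, 266, 28, 1
Sum = 4140. (This equals Bell_8 since the sum runs over all k.)

4140


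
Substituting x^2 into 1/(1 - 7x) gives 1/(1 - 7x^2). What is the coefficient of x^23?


Since 1/(1 - 7x^2) only has even powers of x,
the coefficient of x^23 (odd) is 0.

0


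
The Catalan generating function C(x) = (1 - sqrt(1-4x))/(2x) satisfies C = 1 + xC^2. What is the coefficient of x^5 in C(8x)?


Substituting x -> 8x scales the n-th coefficient by 8^n, so [x^5] C(8x) = 8^5 * C_5.
C_5 = C(2*5, 5)/(6) = 252/6 = 42.
So 8^5 * 42 = 32768 * 42 = 1376256.

1376256


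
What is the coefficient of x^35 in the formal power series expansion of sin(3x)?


The Maclaurin series is sin(t) = sum_{k>=0} (-1)^k t^(2k+1) / (2k+1)!, so substituting t = 3x, only odd powers of x are nonzero, with coefficient of x^(2k+1) equal to (-1)^k 3^(2k+1) / (2k+1)!.
Write 35 = 2*17 + 1, giving the coefficient (-1)^17 * 3^35 / 35! = -50031545098999707/10333147966386144929666651337523200000000 = -3486784401/720134848346716926220697600000000.

-3486784401/720134848346716926220697600000000


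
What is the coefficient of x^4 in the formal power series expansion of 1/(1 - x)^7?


The negative binomial / multiset identity is
1/(1 - x)^r = sum_{k>=0} C(k + r - 1, r - 1) x^k.
Here r = 7 and k = 4, so the coefficient is
C(4 + 6, 6) = C(10, 6)
= 210

210


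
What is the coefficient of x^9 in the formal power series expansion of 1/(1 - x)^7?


The expansion 1/(1 - x)^r = sum_{k>=0} C(k + r - 1, r - 1) x^k follows from the multiset / negative-binomial theorem (or from repeated differentiation of the geometric series).
For r = 7 and k = 9:
C(15, 6) = 1307674368000 / (720 * 362880) = 5005.

5005


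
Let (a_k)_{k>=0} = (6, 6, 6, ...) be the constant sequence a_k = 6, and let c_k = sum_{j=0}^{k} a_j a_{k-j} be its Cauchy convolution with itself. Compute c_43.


Since a_j = 6 for all j >= 0, the convolution sum becomes
c_k = sum_{j=0}^{k} 6 * 6 = 36 * (k + 1).
Equivalently, the generating function of (a_k) is 6/(1 - x) and its square is 36/(1 - x)^2 = sum_{k>=0} 36(k + 1) x^k.
For k = 43: 36 * 44 = 1584.

1584


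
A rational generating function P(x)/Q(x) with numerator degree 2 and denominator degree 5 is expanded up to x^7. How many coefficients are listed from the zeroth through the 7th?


Expanding up to x^7 gives the coefficients for x^0, x^1, ..., x^7.
That is 7 + 1 = 8 coefficients in total.

8


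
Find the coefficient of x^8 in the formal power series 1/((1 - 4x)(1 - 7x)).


By partial fractions or Cauchy convolution:
The coefficient equals sum_{k=0}^{8} 4^k * 7^(8-k).
= 13363821

13363821


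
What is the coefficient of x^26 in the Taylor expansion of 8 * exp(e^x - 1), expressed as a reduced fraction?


exp(e^x - 1) = sum_{k>=0} Bell_k x^k / k!, where Bell_k is the k-th Bell number.
So the coefficient of x^26 is 8 * Bell_26 / 26!.
Computing: Bell_26 = 49631246523618756274 and 26! = 403291461126605635584000000, giving
8 * 49631246523618756274/403291461126605635584000000 = 1459742544812316361/1482689195318403072000000.

1459742544812316361/1482689195318403072000000


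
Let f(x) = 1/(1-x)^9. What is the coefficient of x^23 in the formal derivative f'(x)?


Differentiate: d/dx [ 1/(1-x)^r ] = r / (1-x)^(r+1).
Here r = 9, so f'(x) = 9 / (1-x)^10.
The expansion of 1/(1-x)^(r+1) has coefficient of x^n equal to C(n+r, r).
So the coefficient of x^23 in f'(x) is
9 * C(32, 9) = 9 * 28048800 = 252439200

252439200


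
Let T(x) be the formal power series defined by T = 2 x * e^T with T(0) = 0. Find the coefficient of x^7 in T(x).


Apply the Lagrange inversion formula: if T = 2 x * phi(T) with phi(t) = e^t, then
[x^n] T = 2^n * (1/n) [t^(n-1)] phi(t)^n = 2^n * (1/n) [t^(n-1)] e^(n t) = 2^n * (1/n) * n^(n-1) / (n-1)! = 2^n * n^(n-1) / n!.
When c = 1 this is the Cayley count of rooted labeled trees on n vertices, divided by n!.
For n = 7: 2^7 * 7^6 / 7! = 128 * 117649/5040 = 134456/45.

134456/45


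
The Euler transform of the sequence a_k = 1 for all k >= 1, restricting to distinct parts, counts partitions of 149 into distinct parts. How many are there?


Partitions of 149 into distinct parts can be computed via generating function.
Product (1+x)(1+x^2)(1+x^3)...
The coefficient of x^149 = 18108418

18108418


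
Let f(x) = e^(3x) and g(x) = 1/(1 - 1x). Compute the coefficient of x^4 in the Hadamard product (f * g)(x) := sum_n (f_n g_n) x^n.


Expanding: f_k = 3^k/k! (from e^(3x)) and g_k = 1^k (from 1/(1 - 1x)). So the Hadamard coefficient (f * g)_k = 3^k 1^k / k! = (3)^k / k!.
For k = 4: 3^4/4! = 81/24 = 27/8.

27/8


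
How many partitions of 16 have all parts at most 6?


Using the generating function (1-x)^(-1)(1-x^2)^(-1)...(1-x^6)^(-1),
the coefficient of x^16 counts these restricted partitions.
Result = 136

136


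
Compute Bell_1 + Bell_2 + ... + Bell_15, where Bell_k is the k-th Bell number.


Recall Bell_k counts set partitions of a k-set (with Bell_0 = 1 by convention).
Bell_1 through Bell_15: 1, 2, 5, 15, 52, 203, 877, 4140, 21147, 115975, 678570, 4213597, 27644437, 190899322, 1382958545
Sum = 1 + 2 + 5 + 15 + 52 + 203 + 877 + 4140 + 21147 + 115975 + 678570 + 4213597 + 27644437 + 190899322 + 1382958545 = 1606536888.

1606536888


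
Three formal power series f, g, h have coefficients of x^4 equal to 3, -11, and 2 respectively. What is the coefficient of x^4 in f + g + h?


Series addition is componentwise:
3 + -11 + 2
= -6

-6


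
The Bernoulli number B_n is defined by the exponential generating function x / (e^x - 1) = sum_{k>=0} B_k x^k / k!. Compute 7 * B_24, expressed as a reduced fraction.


Bernoulli numbers can also be computed recursively via B_0 = 1 and sum_{j=0}^{m} C(m+1, j) B_j = 0 for m >= 1. Odd-index Bernoulli numbers vanish for k >= 3.
Computing B_24 = -236364091/2730, so 7 * B_24 = 7 * -236364091/2730 = -236364091/390.

-236364091/390


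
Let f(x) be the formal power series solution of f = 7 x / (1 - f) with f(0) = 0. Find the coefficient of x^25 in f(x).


Apply Lagrange inversion: f = 7 x * phi(f) with phi(t) = 1/(1 - t), so
[x^n] f = 7^n * (1/n) [t^(n-1)] phi(t)^n = 7^n * (1/n) [t^(n-1)] (1 - t)^(-n) = 7^n * (1/n) C(2n - 2, n - 1) = 7^n * C_{n-1}.
For n = 25: C_24 = C(48, 24) / 25 = 32247603683100/25 = 1289904147324.
With the 7^25 = 1341068619663964900807 factor, the coefficient is 1341068619663964900807 * 1289904147324 = 1729849974350620304784517574490468.

1729849974350620304784517574490468


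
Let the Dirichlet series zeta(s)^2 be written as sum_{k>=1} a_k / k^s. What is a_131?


The Dirichlet convolution of the constant function 1 with itself gives (1 * 1)(k) = sum_{d | k} 1 = d(k), the number of positive divisors of k.
Since zeta(s) = sum_{k>=1} 1/k^s, we have zeta(s)^2 = sum_{k>=1} d(k)/k^s, so a_k = d(k).
For k = 131: the divisors are 1, 131.
Count = 2.

2


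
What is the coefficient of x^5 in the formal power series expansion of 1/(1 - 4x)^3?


The general identity 1/(1 - c x)^r = sum_{k>=0} c^k C(k + r - 1, r - 1) x^k follows by substituting y = c x into 1/(1 - y)^r = sum_{k>=0} C(k + r - 1, r - 1) y^k.
For c = 4, r = 3, k = 5:
4^5 * C(7, 2) = 1024 * 21 = 21504.

21504


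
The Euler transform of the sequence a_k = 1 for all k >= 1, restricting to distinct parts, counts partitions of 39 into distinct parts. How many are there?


Partitions of 39 into distinct parts can be computed via generating function.
Product (1+x)(1+x^2)(1+x^3)...
The coefficient of x^39 = 982

982


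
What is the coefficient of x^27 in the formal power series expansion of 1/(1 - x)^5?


The negative binomial / multiset identity is
1/(1 - x)^r = sum_{k>=0} C(k + r - 1, r - 1) x^k.
Here r = 5 and k = 27, so the coefficient is
C(27 + 4, 4) = C(31, 4)
= 31465

31465


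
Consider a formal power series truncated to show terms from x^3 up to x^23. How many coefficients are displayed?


From x^3 to x^23 inclusive, the count is 23 - 3 + 1 = 21.

21


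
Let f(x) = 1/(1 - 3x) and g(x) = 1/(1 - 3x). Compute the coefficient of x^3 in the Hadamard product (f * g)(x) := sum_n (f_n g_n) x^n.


f has coefficients f_k = 3^k and g has coefficients g_k = 3^k, so the Hadamard product has coefficient (f*g)_k = 3^k * 3^k = 9^k.
For k = 3: 9^3 = 729.

729


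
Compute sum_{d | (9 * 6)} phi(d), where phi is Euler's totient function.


First, 9 * 6 = 54. One classical identity is sum_{d | n} phi(d) = n (each k in [1, n] has a unique gcd with n, and among the k's with gcd(k, n) = n/d there are phi(d) of them). So the sum equals 54. We also verify directly:
Divisors of 54: 1, 2, 3, 6, 9, 18, 27, 54.
phi values: 1, 1, 2, 2, 6, 6, 18, 18.
Sum = 54.

54


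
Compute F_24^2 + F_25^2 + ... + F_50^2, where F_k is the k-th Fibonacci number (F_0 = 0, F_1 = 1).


There is a standard identity sum_{k=0}^{N} F_k^2 = F_N * F_{N+1} (proved inductively from the telescoping relation F_k^2 = F_k F_{k+1} - F_{k-1} F_k). Then
sum_{k=24}^{50} F_k^2 = F_50 F_51 - F_23 F_24.
Computing: F_50 = 12586269025, F_51 = 20365011074, F_23 = 28657, F_24 = 46368.
Sum = 12586269025 * 20365011074 - 28657 * 46368 = 256319508073139415074.

256319508073139415074


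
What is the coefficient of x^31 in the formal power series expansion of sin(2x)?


The Maclaurin series is sin(t) = sum_{k>=0} (-1)^k t^(2k+1) / (2k+1)!, so substituting t = 2x, only odd powers of x are nonzero, with coefficient of x^(2k+1) equal to (-1)^k 2^(2k+1) / (2k+1)!.
Write 31 = 2*15 + 1, giving the coefficient (-1)^15 * 2^31 / 31! = -2147483648/8222838654177922817725562880000000 = -32/122529844256906551386796875.

-32/122529844256906551386796875


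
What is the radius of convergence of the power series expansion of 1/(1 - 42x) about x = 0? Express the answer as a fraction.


Expanding 1/(1 - 42x) = sum_{k>=0} 42^k x^k, the series converges when |42x| < 1, i.e., |x| < 1/42.
So the radius of convergence is 1/42 = 1/42.

1/42


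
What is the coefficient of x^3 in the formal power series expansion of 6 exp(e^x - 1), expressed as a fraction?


exp(e^x - 1) is the exponential generating function for the Bell numbers Bell_k: exp(e^x - 1) = sum_{k>=0} Bell_k x^k / k!.
So the coefficient of x^3 in 6 exp(e^x - 1) is 6 Bell_3 / 3!.
Computing: Bell_3 = 5 and 3! = 6, giving
6 * 5/6 = 5.

5
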